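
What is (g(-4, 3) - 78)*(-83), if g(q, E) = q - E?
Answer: 7055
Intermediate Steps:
(g(-4, 3) - 78)*(-83) = ((-4 - 1*3) - 78)*(-83) = ((-4 - 3) - 78)*(-83) = (-7 - 78)*(-83) = -85*(-83) = 7055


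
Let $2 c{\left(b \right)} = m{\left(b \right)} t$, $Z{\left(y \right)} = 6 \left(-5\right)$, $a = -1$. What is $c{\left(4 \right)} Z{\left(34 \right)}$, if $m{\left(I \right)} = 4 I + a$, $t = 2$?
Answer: $-450$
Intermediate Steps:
$m{\left(I \right)} = -1 + 4 I$ ($m{\left(I \right)} = 4 I - 1 = -1 + 4 I$)
$Z{\left(y \right)} = -30$
$c{\left(b \right)} = -1 + 4 b$ ($c{\left(b \right)} = \frac{\left(-1 + 4 b\right) 2}{2} = \frac{-2 + 8 b}{2} = -1 + 4 b$)
$c{\left(4 \right)} Z{\left(34 \right)} = \left(-1 + 4 \cdot 4\right) \left(-30\right) = \left(-1 + 16\right) \left(-30\right) = 15 \left(-30\right) = -450$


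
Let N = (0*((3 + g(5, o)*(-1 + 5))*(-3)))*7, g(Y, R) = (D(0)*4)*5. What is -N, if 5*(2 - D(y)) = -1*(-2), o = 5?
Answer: 0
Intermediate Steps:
D(y) = 8/5 (D(y) = 2 - (-1)*(-2)/5 = 2 - ⅕*2 = 2 - ⅖ = 8/5)
g(Y, R) = 32 (g(Y, R) = ((8/5)*4)*5 = (32/5)*5 = 32)
N = 0 (N = (0*((3 + 32*(-1 + 5))*(-3)))*7 = (0*((3 + 32*4)*(-3)))*7 = (0*((3 + 128)*(-3)))*7 = (0*(131*(-3)))*7 = (0*(-393))*7 = 0*7 = 0)
-N = -1*0 = 0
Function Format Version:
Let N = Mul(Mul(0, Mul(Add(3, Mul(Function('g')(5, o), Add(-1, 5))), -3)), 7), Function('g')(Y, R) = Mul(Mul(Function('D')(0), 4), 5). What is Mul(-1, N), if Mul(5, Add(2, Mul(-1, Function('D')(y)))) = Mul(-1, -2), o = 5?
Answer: 0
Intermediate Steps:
Function('D')(y) = Rational(8, 5) (Function('D')(y) = Add(2, Mul(Rational(-1, 5), Mul(-1, -2))) = Add(2, Mul(Rational(-1, 5), 2)) = Add(2, Rational(-2, 5)) = Rational(8, 5))
Function('g')(Y, R) = 32 (Function('g')(Y, R) = Mul(Mul(Rational(8, 5), 4), 5) = Mul(Rational(32, 5), 5) = 32)
N = 0 (N = Mul(Mul(0, Mul(Add(3, Mul(32, Add(-1, 5))), -3)), 7) = Mul(Mul(0, Mul(Add(3, Mul(32, 4)), -3)), 7) = Mul(Mul(0, Mul(Add(3, 128), -3)), 7) = Mul(Mul(0, Mul(131, -3)), 7) = Mul(Mul(0, -393), 7) = Mul(0, 7) = 0)
Mul(-1, N) = Mul(-1, 0) = 0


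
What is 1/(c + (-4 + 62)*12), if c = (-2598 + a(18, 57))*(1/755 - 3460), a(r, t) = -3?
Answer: 755/6795115179 ≈ 1.1111e-7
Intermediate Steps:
c = 6794589699/755 (c = (-2598 - 3)*(1/755 - 3460) = -2601*(1/755 - 3460) = -2601*(-2612299/755) = 6794589699/755 ≈ 8.9995e+6)
1/(c + (-4 + 62)*12) = 1/(6794589699/755 + (-4 + 62)*12) = 1/(6794589699/755 + 58*12) = 1/(6794589699/755 + 696) = 1/(6795115179/755) = 755/6795115179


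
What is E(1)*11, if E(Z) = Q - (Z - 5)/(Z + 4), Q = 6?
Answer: 374/5 ≈ 74.800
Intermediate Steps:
E(Z) = 6 - (-5 + Z)/(4 + Z) (E(Z) = 6 - (Z - 5)/(Z + 4) = 6 - (-5 + Z)/(4 + Z))
E(1)*11 = ((29 + 5*1)/(4 + 1))*11 = ((29 + 5)/5)*11 = ((⅕)*34)*11 = (34/5)*11 = 374/5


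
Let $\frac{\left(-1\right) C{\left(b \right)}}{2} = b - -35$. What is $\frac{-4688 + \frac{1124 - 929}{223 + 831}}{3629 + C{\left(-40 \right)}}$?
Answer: $- \frac{4940957}{3835506} \approx -1.2882$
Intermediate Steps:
$C{\left(b \right)} = -70 - 2 b$ ($C{\left(b \right)} = - 2 \left(b - -35\right) = - 2 \left(b + 35\right) = - 2 \left(35 + b\right) = -70 - 2 b$)
$\frac{-4688 + \frac{1124 - 929}{223 + 831}}{3629 + C{\left(-40 \right)}} = \frac{-4688 + \frac{1124 - 929}{223 + 831}}{3629 - -10} = \frac{-4688 + \frac{195}{1054}}{3629 + \left(-70 + 80\right)} = \frac{-4688 + 195 \cdot \frac{1}{1054}}{3629 + 10} = \frac{-4688 + \frac{195}{1054}}{3639} = \left(- \frac{4940957}{1054}\right) \frac{1}{3639} = - \frac{4940957}{3835506}$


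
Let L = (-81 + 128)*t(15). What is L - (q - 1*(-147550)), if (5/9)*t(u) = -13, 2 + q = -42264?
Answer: -531919/5 ≈ -1.0638e+5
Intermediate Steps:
q = -42266 (q = -2 - 42264 = -42266)
t(u) = -117/5 (t(u) = (9/5)*(-13) = -117/5)
L = -5499/5 (L = (-81 + 128)*(-117/5) = 47*(-117/5) = -5499/5 ≈ -1099.8)
L - (q - 1*(-147550)) = -5499/5 - (-42266 - 1*(-147550)) = -5499/5 - (-42266 + 147550) = -5499/5 - 1*105284 = -5499/5 - 105284 = -531919/5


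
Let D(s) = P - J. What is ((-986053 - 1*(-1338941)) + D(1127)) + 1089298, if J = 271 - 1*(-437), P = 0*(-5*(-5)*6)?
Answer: 1441478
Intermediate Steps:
P = 0 (P = 0*(25*6) = 0*150 = 0)
J = 708 (J = 271 + 437 = 708)
D(s) = -708 (D(s) = 0 - 1*708 = 0 - 708 = -708)
((-986053 - 1*(-1338941)) + D(1127)) + 1089298 = ((-986053 - 1*(-1338941)) - 708) + 1089298 = ((-986053 + 1338941) - 708) + 1089298 = (352888 - 708) + 1089298 = 352180 + 1089298 = 1441478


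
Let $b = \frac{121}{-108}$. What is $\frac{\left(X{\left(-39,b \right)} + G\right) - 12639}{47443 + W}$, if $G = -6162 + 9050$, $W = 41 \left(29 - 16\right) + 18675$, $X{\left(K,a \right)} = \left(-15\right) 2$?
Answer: $- \frac{9781}{66651} \approx -0.14675$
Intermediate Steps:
$b = - \frac{121}{108}$ ($b = 121 \left(- \frac{1}{108}\right) = - \frac{121}{108} \approx -1.1204$)
$X{\left(K,a \right)} = -30$
$W = 19208$ ($W = 41 \cdot 13 + 18675 = 533 + 18675 = 19208$)
$G = 2888$
$\frac{\left(X{\left(-39,b \right)} + G\right) - 12639}{47443 + W} = \frac{\left(-30 + 2888\right) - 12639}{47443 + 19208} = \frac{2858 - 12639}{66651} = \left(-9781\right) \frac{1}{66651} = - \frac{9781}{66651}$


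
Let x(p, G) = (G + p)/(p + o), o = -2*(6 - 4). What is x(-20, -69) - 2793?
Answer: -66943/24 ≈ -2789.3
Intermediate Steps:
o = -4 (o = -2*2 = -4)
x(p, G) = (G + p)/(-4 + p) (x(p, G) = (G + p)/(p - 4) = (G + p)/(-4 + p))
x(-20, -69) - 2793 = (-69 - 20)/(-4 - 20) - 2793 = -89/(-24) - 2793 = -1/24*(-89) - 2793 = 89/24 - 2793 = -66943/24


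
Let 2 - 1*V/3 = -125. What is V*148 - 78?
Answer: 56310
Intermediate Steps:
V = 381 (V = 6 - 3*(-125) = 6 + 375 = 381)
V*148 - 78 = 381*148 - 78 = 56388 - 78 = 56310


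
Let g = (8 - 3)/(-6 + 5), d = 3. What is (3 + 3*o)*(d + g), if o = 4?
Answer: -30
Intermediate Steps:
g = -5 (g = 5/(-1) = 5*(-1) = -5)
(3 + 3*o)*(d + g) = (3 + 3*4)*(3 - 5) = (3 + 12)*(-2) = 15*(-2) = -30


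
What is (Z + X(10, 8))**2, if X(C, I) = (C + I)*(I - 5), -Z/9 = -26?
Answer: 82944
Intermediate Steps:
Z = 234 (Z = -9*(-26) = 234)
X(C, I) = (-5 + I)*(C + I) (X(C, I) = (C + I)*(-5 + I) = (-5 + I)*(C + I))
(Z + X(10, 8))**2 = (234 + (8**2 - 5*10 - 5*8 + 10*8))**2 = (234 + (64 - 50 - 40 + 80))**2 = (234 + 54)**2 = 288**2 = 82944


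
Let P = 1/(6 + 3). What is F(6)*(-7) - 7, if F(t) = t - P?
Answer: -434/9 ≈ -48.222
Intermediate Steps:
P = ⅑ (P = 1/9 = ⅑ ≈ 0.11111)
F(t) = -⅑ + t (F(t) = t - 1*⅑ = t - ⅑ = -⅑ + t)
F(6)*(-7) - 7 = (-⅑ + 6)*(-7) - 7 = (53/9)*(-7) - 7 = -371/9 - 7 = -434/9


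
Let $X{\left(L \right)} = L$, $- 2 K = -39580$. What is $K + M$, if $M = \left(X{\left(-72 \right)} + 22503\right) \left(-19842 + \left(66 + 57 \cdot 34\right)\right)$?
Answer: $-400104388$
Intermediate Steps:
$K = 19790$ ($K = \left(- \frac{1}{2}\right) \left(-39580\right) = 19790$)
$M = -400124178$ ($M = \left(-72 + 22503\right) \left(-19842 + \left(66 + 57 \cdot 34\right)\right) = 22431 \left(-19842 + \left(66 + 1938\right)\right) = 22431 \left(-19842 + 2004\right) = 22431 \left(-17838\right) = -400124178$)
$K + M = 19790 - 400124178 = -400104388$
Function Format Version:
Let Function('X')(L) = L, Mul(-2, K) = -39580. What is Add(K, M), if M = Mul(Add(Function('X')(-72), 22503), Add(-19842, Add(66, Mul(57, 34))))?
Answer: -400104388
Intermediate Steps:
K = 19790 (K = Mul(Rational(-1, 2), -39580) = 19790)
M = -400124178 (M = Mul(Add(-72, 22503), Add(-19842, Add(66, Mul(57, 34)))) = Mul(22431, Add(-19842, Add(66, 1938))) = Mul(22431, Add(-19842, 2004)) = Mul(22431, -17838) = -400124178)
Add(K, M) = Add(19790, -400124178) = -400104388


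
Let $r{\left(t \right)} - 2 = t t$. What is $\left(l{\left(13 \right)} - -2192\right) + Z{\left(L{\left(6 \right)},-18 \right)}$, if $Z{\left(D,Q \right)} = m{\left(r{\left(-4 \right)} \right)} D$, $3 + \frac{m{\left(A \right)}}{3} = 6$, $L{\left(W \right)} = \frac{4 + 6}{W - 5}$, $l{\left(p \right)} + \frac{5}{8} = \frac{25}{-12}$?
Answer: $\frac{54703}{24} \approx 2279.3$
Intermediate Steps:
$r{\left(t \right)} = 2 + t^{2}$ ($r{\left(t \right)} = 2 + t t = 2 + t^{2}$)
$l{\left(p \right)} = - \frac{65}{24}$ ($l{\left(p \right)} = - \frac{5}{8} + \frac{25}{-12} = - \frac{5}{8} + 25 \left(- \frac{1}{12}\right) = - \frac{5}{8} - \frac{25}{12} = - \frac{65}{24}$)
$L{\left(W \right)} = \frac{10}{-5 + W}$
$m{\left(A \right)} = 9$ ($m{\left(A \right)} = -9 + 3 \cdot 6 = -9 + 18 = 9$)
$Z{\left(D,Q \right)} = 9 D$
$\left(l{\left(13 \right)} - -2192\right) + Z{\left(L{\left(6 \right)},-18 \right)} = \left(- \frac{65}{24} - -2192\right) + 9 \frac{10}{-5 + 6} = \left(- \frac{65}{24} + 2192\right) + 9 \cdot \frac{10}{1} = \frac{52543}{24} + 9 \cdot 10 \cdot 1 = \frac{52543}{24} + 9 \cdot 10 = \frac{52543}{24} + 90 = \frac{54703}{24}$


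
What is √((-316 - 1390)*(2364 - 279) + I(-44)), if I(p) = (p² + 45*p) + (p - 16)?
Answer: I*√3557114 ≈ 1886.0*I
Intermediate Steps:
I(p) = -16 + p² + 46*p (I(p) = (p² + 45*p) + (-16 + p) = -16 + p² + 46*p)
√((-316 - 1390)*(2364 - 279) + I(-44)) = √((-316 - 1390)*(2364 - 279) + (-16 + (-44)² + 46*(-44))) = √(-1706*2085 + (-16 + 1936 - 2024)) = √(-3557010 - 104) = √(-3557114) = I*√3557114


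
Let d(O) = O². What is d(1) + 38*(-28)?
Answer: -1063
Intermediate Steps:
d(1) + 38*(-28) = 1² + 38*(-28) = 1 - 1064 = -1063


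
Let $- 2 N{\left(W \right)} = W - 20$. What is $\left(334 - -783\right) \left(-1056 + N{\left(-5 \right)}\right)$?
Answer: $- \frac{2331179}{2} \approx -1.1656 \cdot 10^{6}$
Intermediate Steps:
$N{\left(W \right)} = 10 - \frac{W}{2}$ ($N{\left(W \right)} = - \frac{W - 20}{2} = - \frac{-20 + W}{2} = 10 - \frac{W}{2}$)
$\left(334 - -783\right) \left(-1056 + N{\left(-5 \right)}\right) = \left(334 - -783\right) \left(-1056 + \left(10 - - \frac{5}{2}\right)\right) = \left(334 + 783\right) \left(-1056 + \left(10 + \frac{5}{2}\right)\right) = 1117 \left(-1056 + \frac{25}{2}\right) = 1117 \left(- \frac{2087}{2}\right) = - \frac{2331179}{2}$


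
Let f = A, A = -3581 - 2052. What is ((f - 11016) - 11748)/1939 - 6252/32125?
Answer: -924376253/62290375 ≈ -14.840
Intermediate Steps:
A = -5633
f = -5633
((f - 11016) - 11748)/1939 - 6252/32125 = ((-5633 - 11016) - 11748)/1939 - 6252/32125 = (-16649 - 11748)*(1/1939) - 6252*1/32125 = -28397*1/1939 - 6252/32125 = -28397/1939 - 6252/32125 = -924376253/62290375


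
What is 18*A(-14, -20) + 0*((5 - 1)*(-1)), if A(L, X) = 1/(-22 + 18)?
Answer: -9/2 ≈ -4.5000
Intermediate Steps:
A(L, X) = -¼ (A(L, X) = 1/(-4) = -¼)
18*A(-14, -20) + 0*((5 - 1)*(-1)) = 18*(-¼) + 0*((5 - 1)*(-1)) = -9/2 + 0*(4*(-1)) = -9/2 + 0*(-4) = -9/2 + 0 = -9/2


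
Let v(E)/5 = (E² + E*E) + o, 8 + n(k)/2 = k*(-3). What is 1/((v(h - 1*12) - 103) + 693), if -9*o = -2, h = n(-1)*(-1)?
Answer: 9/5680 ≈ 0.0015845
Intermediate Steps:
n(k) = -16 - 6*k (n(k) = -16 + 2*(k*(-3)) = -16 + 2*(-3*k) = -16 - 6*k)
h = 10 (h = (-16 - 6*(-1))*(-1) = (-16 + 6)*(-1) = -10*(-1) = 10)
o = 2/9 (o = -⅑*(-2) = 2/9 ≈ 0.22222)
v(E) = 10/9 + 10*E² (v(E) = 5*((E² + E*E) + 2/9) = 5*((E² + E²) + 2/9) = 5*(2*E² + 2/9) = 5*(2/9 + 2*E²) = 10/9 + 10*E²)
1/((v(h - 1*12) - 103) + 693) = 1/(((10/9 + 10*(10 - 1*12)²) - 103) + 693) = 1/(((10/9 + 10*(10 - 12)²) - 103) + 693) = 1/(((10/9 + 10*(-2)²) - 103) + 693) = 1/(((10/9 + 10*4) - 103) + 693) = 1/(((10/9 + 40) - 103) + 693) = 1/((370/9 - 103) + 693) = 1/(-557/9 + 693) = 1/(5680/9) = 9/5680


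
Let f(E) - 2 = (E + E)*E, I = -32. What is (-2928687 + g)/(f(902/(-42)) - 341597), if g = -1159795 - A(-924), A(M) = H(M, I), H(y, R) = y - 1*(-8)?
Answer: 1802616606/150236593 ≈ 11.999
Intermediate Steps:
H(y, R) = 8 + y (H(y, R) = y + 8 = 8 + y)
A(M) = 8 + M
f(E) = 2 + 2*E² (f(E) = 2 + (E + E)*E = 2 + (2*E)*E = 2 + 2*E²)
g = -1158879 (g = -1159795 - (8 - 924) = -1159795 - 1*(-916) = -1159795 + 916 = -1158879)
(-2928687 + g)/(f(902/(-42)) - 341597) = (-2928687 - 1158879)/((2 + 2*(902/(-42))²) - 341597) = -4087566/((2 + 2*(902*(-1/42))²) - 341597) = -4087566/((2 + 2*(-451/21)²) - 341597) = -4087566/((2 + 2*(203401/441)) - 341597) = -4087566/((2 + 406802/441) - 341597) = -4087566/(407684/441 - 341597) = -4087566/(-150236593/441) = -4087566*(-441/150236593) = 1802616606/150236593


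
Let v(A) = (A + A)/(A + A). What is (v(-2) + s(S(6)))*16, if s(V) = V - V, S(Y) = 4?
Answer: 16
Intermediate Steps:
s(V) = 0
v(A) = 1 (v(A) = (2*A)/((2*A)) = (2*A)*(1/(2*A)) = 1)
(v(-2) + s(S(6)))*16 = (1 + 0)*16 = 1*16 = 16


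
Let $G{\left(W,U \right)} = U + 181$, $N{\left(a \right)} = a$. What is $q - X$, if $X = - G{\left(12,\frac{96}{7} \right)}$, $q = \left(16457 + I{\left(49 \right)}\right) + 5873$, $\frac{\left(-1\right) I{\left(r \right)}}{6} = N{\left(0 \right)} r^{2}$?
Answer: $\frac{157673}{7} \approx 22525.0$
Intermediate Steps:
$I{\left(r \right)} = 0$ ($I{\left(r \right)} = - 6 \cdot 0 r^{2} = \left(-6\right) 0 = 0$)
$G{\left(W,U \right)} = 181 + U$
$q = 22330$ ($q = \left(16457 + 0\right) + 5873 = 16457 + 5873 = 22330$)
$X = - \frac{1363}{7}$ ($X = - (181 + \frac{96}{7}) = \left(-1\right) \frac{1363}{7} = - \frac{1363}{7} \approx -194.71$)
$q - X = 22330 - - \frac{1363}{7} = 22330 + \frac{1363}{7} = \frac{157673}{7}$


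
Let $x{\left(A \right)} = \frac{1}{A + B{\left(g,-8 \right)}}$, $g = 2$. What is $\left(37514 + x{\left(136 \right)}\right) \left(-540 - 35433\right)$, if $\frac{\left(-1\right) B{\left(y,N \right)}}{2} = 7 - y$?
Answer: $- \frac{2698982815}{2} \approx -1.3495 \cdot 10^{9}$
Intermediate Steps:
$B{\left(y,N \right)} = -14 + 2 y$ ($B{\left(y,N \right)} = - 2 \left(7 - y\right) = -14 + 2 y$)
$x{\left(A \right)} = \frac{1}{-10 + A}$ ($x{\left(A \right)} = \frac{1}{A + \left(-14 + 2 \cdot 2\right)} = \frac{1}{A + \left(-14 + 4\right)} = \frac{1}{A - 10} = \frac{1}{-10 + A}$)
$\left(37514 + x{\left(136 \right)}\right) \left(-540 - 35433\right) = \left(37514 + \frac{1}{-10 + 136}\right) \left(-540 - 35433\right) = \left(37514 + \frac{1}{126}\right) \left(-35973\right) = \frac{4726765}{126} \left(-35973\right) = - \frac{2698982815}{2}$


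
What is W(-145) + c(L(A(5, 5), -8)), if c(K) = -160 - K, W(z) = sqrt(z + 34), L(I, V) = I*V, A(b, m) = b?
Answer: -120 + I*sqrt(111) ≈ -120.0 + 10.536*I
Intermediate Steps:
W(z) = sqrt(34 + z)
W(-145) + c(L(A(5, 5), -8)) = sqrt(34 - 145) + (-160 - 5*(-8)) = sqrt(-111) + (-160 - 1*(-40)) = I*sqrt(111) + (-160 + 40) = I*sqrt(111) - 120 = -120 + I*sqrt(111)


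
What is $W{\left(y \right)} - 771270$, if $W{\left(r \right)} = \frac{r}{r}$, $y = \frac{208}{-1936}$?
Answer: $-771269$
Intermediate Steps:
$y = - \frac{13}{121}$ ($y = 208 \left(- \frac{1}{1936}\right) = - \frac{13}{121} \approx -0.10744$)
$W{\left(r \right)} = 1$
$W{\left(y \right)} - 771270 = 1 - 771270 = -771269$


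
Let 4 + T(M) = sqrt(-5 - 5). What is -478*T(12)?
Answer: 1912 - 478*I*sqrt(10) ≈ 1912.0 - 1511.6*I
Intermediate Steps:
T(M) = -4 + I*sqrt(10) (T(M) = -4 + sqrt(-5 - 5) = -4 + sqrt(-10) = -4 + I*sqrt(10))
-478*T(12) = -478*(-4 + I*sqrt(10)) = 1912 - 478*I*sqrt(10)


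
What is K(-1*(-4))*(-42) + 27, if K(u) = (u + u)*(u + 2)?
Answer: -1989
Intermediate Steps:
K(u) = 2*u*(2 + u) (K(u) = (2*u)*(2 + u) = 2*u*(2 + u))
K(-1*(-4))*(-42) + 27 = (2*(-1*(-4))*(2 - 1*(-4)))*(-42) + 27 = (2*4*(2 + 4))*(-42) + 27 = (2*4*6)*(-42) + 27 = 48*(-42) + 27 = -2016 + 27 = -1989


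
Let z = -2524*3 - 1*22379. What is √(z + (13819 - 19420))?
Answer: 4*I*√2222 ≈ 188.55*I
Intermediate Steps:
z = -29951 (z = -7572 - 22379 = -29951)
√(z + (13819 - 19420)) = √(-29951 + (13819 - 19420)) = √(-29951 - 5601) = √(-35552) = 4*I*√2222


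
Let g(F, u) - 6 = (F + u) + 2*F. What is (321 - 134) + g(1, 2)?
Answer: 198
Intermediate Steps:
g(F, u) = 6 + u + 3*F (g(F, u) = 6 + ((F + u) + 2*F) = 6 + (u + 3*F) = 6 + u + 3*F)
(321 - 134) + g(1, 2) = (321 - 134) + (6 + 2 + 3*1) = 187 + (6 + 2 + 3) = 187 + 11 = 198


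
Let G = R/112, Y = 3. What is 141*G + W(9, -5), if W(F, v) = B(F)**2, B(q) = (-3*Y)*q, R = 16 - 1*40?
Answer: 91431/14 ≈ 6530.8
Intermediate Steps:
R = -24 (R = 16 - 40 = -24)
B(q) = -9*q (B(q) = (-3*3)*q = -9*q)
W(F, v) = 81*F**2 (W(F, v) = (-9*F)**2 = 81*F**2)
G = -3/14 (G = -24/112 = -24*1/112 = -3/14 ≈ -0.21429)
141*G + W(9, -5) = 141*(-3/14) + 81*9**2 = -423/14 + 81*81 = -423/14 + 6561 = 91431/14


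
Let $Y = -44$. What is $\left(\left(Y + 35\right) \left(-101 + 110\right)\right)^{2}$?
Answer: $6561$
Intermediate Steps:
$\left(\left(Y + 35\right) \left(-101 + 110\right)\right)^{2} = \left(\left(-44 + 35\right) \left(-101 + 110\right)\right)^{2} = \left(\left(-9\right) 9\right)^{2} = \left(-81\right)^{2} = 6561$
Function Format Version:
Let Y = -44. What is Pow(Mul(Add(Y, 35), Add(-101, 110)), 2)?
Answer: 6561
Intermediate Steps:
Pow(Mul(Add(Y, 35), Add(-101, 110)), 2) = Pow(Mul(Add(-44, 35), Add(-101, 110)), 2) = Pow(Mul(-9, 9), 2) = Pow(-81, 2) = 6561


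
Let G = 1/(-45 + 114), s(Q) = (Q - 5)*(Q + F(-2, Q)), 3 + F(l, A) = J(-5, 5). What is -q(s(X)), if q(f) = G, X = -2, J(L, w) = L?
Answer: -1/69 ≈ -0.014493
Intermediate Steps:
F(l, A) = -8 (F(l, A) = -3 - 5 = -8)
s(Q) = (-8 + Q)*(-5 + Q) (s(Q) = (Q - 5)*(Q - 8) = (-5 + Q)*(-8 + Q) = (-8 + Q)*(-5 + Q))
G = 1/69 ≈ 0.014493
q(f) = 1/69
-q(s(X)) = -1*1/69 = -1/69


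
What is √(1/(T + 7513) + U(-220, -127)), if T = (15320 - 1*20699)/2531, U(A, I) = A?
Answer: I*√19875943657838994/9505012 ≈ 14.832*I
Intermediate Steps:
T = -5379/2531 (T = (15320 - 20699)*(1/2531) = -5379*1/2531 = -5379/2531 ≈ -2.1252)
√(1/(T + 7513) + U(-220, -127)) = √(1/(-5379/2531 + 7513) - 220) = √(1/(19010024/2531) - 220) = √(2531/19010024 - 220) = √(-4182202749/19010024) = I*√19875943657838994/9505012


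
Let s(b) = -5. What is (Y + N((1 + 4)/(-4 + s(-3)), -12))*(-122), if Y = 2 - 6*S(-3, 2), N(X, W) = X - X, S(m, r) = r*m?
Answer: -4636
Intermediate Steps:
S(m, r) = m*r
N(X, W) = 0
Y = 38 (Y = 2 - (-18)*2 = 2 - 6*(-6) = 2 + 36 = 38)
(Y + N((1 + 4)/(-4 + s(-3)), -12))*(-122) = (38 + 0)*(-122) = 38*(-122) = -4636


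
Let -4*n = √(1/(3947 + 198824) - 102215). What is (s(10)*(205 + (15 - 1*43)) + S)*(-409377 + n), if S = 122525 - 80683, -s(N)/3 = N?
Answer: -14955360564 - 18266*I*√1093309042051/6541 ≈ -1.4955e+10 - 2.9199e+6*I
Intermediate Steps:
s(N) = -3*N
n = -I*√1093309042051/13082 (n = -√(1/(3947 + 198824) - 102215)/4 = -√(1/202771 - 102215)/4 = -I*√1093309042051/13082 ≈ -79.928*I)
S = 41842
(s(10)*(205 + (15 - 1*43)) + S)*(-409377 + n) = ((-3*10)*(205 + (15 - 1*43)) + 41842)*(-409377 - I*√1093309042051/13082) = (-30*(205 + (15 - 43)) + 41842)*(-409377 - I*√1093309042051/13082) = (-30*(205 - 28) + 41842)*(-409377 - I*√1093309042051/13082) = (-30*177 + 41842)*(-409377 - I*√1093309042051/13082) = (-5310 + 41842)*(-409377 - I*√1093309042051/13082) = 36532*(-409377 - I*√1093309042051/13082) = -14955360564 - 18266*I*√1093309042051/6541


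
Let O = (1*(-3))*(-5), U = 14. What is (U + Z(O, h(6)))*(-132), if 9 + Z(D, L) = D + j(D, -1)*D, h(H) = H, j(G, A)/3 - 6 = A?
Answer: -32340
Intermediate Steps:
j(G, A) = 18 + 3*A
O = 15 (O = -3*(-5) = 15)
Z(D, L) = -9 + 16*D (Z(D, L) = -9 + (D + (18 + 3*(-1))*D) = -9 + (D + (18 - 3)*D) = -9 + (D + 15*D) = -9 + 16*D)
(U + Z(O, h(6)))*(-132) = (14 + (-9 + 16*15))*(-132) = (14 + (-9 + 240))*(-132) = (14 + 231)*(-132) = 245*(-132) = -32340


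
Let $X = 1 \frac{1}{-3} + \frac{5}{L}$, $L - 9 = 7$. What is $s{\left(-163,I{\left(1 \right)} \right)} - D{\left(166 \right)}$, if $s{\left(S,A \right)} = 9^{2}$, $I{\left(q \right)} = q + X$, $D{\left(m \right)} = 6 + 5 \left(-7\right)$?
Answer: $110$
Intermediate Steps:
$L = 16$ ($L = 9 + 7 = 16$)
$X = - \frac{1}{48}$ ($X = 1 \frac{1}{-3} + \frac{5}{16} = 1 \left(- \frac{1}{3}\right) + 5 \cdot \frac{1}{16} = - \frac{1}{3} + \frac{5}{16} = - \frac{1}{48} \approx -0.020833$)
$D{\left(m \right)} = -29$ ($D{\left(m \right)} = 6 - 35 = -29$)
$I{\left(q \right)} = - \frac{1}{48} + q$ ($I{\left(q \right)} = q - \frac{1}{48} = - \frac{1}{48} + q$)
$s{\left(S,A \right)} = 81$
$s{\left(-163,I{\left(1 \right)} \right)} - D{\left(166 \right)} = 81 - -29 = 81 + 29 = 110$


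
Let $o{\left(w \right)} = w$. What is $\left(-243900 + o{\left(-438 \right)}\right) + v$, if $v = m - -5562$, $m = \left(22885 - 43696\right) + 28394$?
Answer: $-231193$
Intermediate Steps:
$m = 7583$ ($m = -20811 + 28394 = 7583$)
$v = 13145$ ($v = 7583 - -5562 = 7583 + 5562 = 13145$)
$\left(-243900 + o{\left(-438 \right)}\right) + v = \left(-243900 - 438\right) + 13145 = -244338 + 13145 = -231193$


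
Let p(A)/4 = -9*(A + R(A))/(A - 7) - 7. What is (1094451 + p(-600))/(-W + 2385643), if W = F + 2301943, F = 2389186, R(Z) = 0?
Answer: -664293161/1399430002 ≈ -0.47469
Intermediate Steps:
p(A) = -28 - 36*A/(-7 + A) (p(A) = 4*(-9*(A + 0)/(A - 7) - 7) = 4*(-9*A/(-7 + A) - 7) = 4*(-7 - 9*A/(-7 + A)) = -28 - 36*A/(-7 + A))
W = 4691129 (W = 2389186 + 2301943 = 4691129)
(1094451 + p(-600))/(-W + 2385643) = (1094451 + 4*(49 - 16*(-600))/(-7 - 600))/(-1*4691129 + 2385643) = (1094451 + 4*(49 + 9600)/(-607))/(-4691129 + 2385643) = (1094451 + 4*(-1/607)*9649)/(-2305486) = (1094451 - 38596/607)*(-1/2305486) = (664293161/607)*(-1/2305486) = -664293161/1399430002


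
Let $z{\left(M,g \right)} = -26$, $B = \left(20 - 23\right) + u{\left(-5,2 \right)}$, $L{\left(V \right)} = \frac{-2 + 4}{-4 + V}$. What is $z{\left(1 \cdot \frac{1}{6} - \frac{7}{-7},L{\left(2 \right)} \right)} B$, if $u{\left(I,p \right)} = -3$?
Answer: $156$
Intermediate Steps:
$L{\left(V \right)} = \frac{2}{-4 + V}$
$B = -6$ ($B = \left(20 - 23\right) - 3 = -3 - 3 = -6$)
$z{\left(1 \cdot \frac{1}{6} - \frac{7}{-7},L{\left(2 \right)} \right)} B = \left(-26\right) \left(-6\right) = 156$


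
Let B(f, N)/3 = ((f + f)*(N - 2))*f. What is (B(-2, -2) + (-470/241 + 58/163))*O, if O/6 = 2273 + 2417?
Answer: -107883132000/39283 ≈ -2.7463e+6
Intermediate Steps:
B(f, N) = 6*f²*(-2 + N) (B(f, N) = 3*(((f + f)*(N - 2))*f) = 3*(((2*f)*(-2 + N))*f) = 3*((2*f*(-2 + N))*f) = 3*(2*f²*(-2 + N)) = 6*f²*(-2 + N))
O = 28140 (O = 6*(2273 + 2417) = 6*4690 = 28140)
(B(-2, -2) + (-470/241 + 58/163))*O = (6*(-2)²*(-2 - 2) + (-470/241 + 58/163))*28140 = (6*4*(-4) + (-470*1/241 + 58*(1/163)))*28140 = (-96 + (-470/241 + 58/163))*28140 = (-96 - 62632/39283)*28140 = -3833800/39283*28140 = -107883132000/39283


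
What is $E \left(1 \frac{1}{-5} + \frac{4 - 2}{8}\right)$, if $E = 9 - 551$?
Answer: $- \frac{271}{10} \approx -27.1$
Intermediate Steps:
$E = -542$ ($E = 9 - 551 = -542$)
$E \left(1 \frac{1}{-5} + \frac{4 - 2}{8}\right) = - 542 \left(1 \frac{1}{-5} + \frac{4 - 2}{8}\right) = - 542 \left(1 \left(- \frac{1}{5}\right) + 2 \cdot \frac{1}{8}\right) = - 542 \left(- \frac{1}{5} + \frac{1}{4}\right) = \left(-542\right) \frac{1}{20} = - \frac{271}{10}$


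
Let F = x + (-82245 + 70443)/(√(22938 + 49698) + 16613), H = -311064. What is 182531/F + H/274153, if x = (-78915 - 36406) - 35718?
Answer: -577638399977436154579337/246523922317323461254675 - 615494532*√18159/899220224901144475 ≈ -2.3431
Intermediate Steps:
x = -151039 (x = -115321 - 35718 = -151039)
F = -151039 - 11802/(16613 + 2*√18159) (F = -151039 + (-82245 + 70443)/(√(22938 + 49698) + 16613) = -151039 - 11802/(√72636 + 16613) = -151039 - 11802/(2*√18159 + 16613) = -151039 - 11802/(16613 + 2*√18159) ≈ -1.5104e+5)
182531/F + H/274153 = 182531/(-5953535142259/39417019 + 3372*√18159/39417019) - 311064/274153 = -311064/274153 + 182531/(-5953535142259/39417019 + 3372*√18159/39417019)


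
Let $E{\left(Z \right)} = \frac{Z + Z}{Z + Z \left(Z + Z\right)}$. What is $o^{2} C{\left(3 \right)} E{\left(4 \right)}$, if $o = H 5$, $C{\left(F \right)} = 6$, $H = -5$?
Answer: $\frac{2500}{3} \approx 833.33$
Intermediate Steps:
$E{\left(Z \right)} = \frac{2 Z}{Z + 2 Z^{2}}$ ($E{\left(Z \right)} = \frac{2 Z}{Z + Z 2 Z} = \frac{2 Z}{Z + 2 Z^{2}}$)
$o = -25$ ($o = \left(-5\right) 5 = -25$)
$o^{2} C{\left(3 \right)} E{\left(4 \right)} = \left(-25\right)^{2} \cdot 6 \frac{2}{1 + 2 \cdot 4} = 625 \cdot 6 \frac{2}{1 + 8} = 3750 \cdot \frac{2}{9} = \frac{2500}{3}$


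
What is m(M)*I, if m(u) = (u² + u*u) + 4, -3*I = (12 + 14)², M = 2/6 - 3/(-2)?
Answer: -65234/27 ≈ -2416.1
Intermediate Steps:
M = 11/6 (M = 2*(⅙) - 3*(-½) = ⅓ + 3/2 = 11/6 ≈ 1.8333)
I = -676/3 (I = -(12 + 14)²/3 = -⅓*26² = -⅓*676 = -676/3 ≈ -225.33)
m(u) = 4 + 2*u² (m(u) = (u² + u²) + 4 = 2*u² + 4 = 4 + 2*u²)
m(M)*I = (4 + 2*(11/6)²)*(-676/3) = (4 + 2*(121/36))*(-676/3) = (4 + 121/18)*(-676/3) = (193/18)*(-676/3) = -65234/27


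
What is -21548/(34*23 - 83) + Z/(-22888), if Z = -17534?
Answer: -240467179/7999356 ≈ -30.061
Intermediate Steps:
-21548/(34*23 - 83) + Z/(-22888) = -21548/(34*23 - 83) - 17534/(-22888) = -21548/(782 - 83) - 17534*(-1/22888) = -21548/699 + 8767/11444 = -240467179/7999356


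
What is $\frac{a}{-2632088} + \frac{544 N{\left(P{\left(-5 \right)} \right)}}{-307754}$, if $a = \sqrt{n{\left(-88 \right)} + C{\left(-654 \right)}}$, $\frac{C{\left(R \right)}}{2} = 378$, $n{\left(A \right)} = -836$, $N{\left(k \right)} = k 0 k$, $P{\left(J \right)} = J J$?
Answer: $- \frac{i \sqrt{5}}{658022} \approx - 3.3982 \cdot 10^{-6} i$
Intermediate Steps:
$P{\left(J \right)} = J^{2}$
$N{\left(k \right)} = 0$ ($N{\left(k \right)} = 0 k = 0$)
$C{\left(R \right)} = 756$ ($C{\left(R \right)} = 2 \cdot 378 = 756$)
$a = 4 i \sqrt{5}$ ($a = \sqrt{-836 + 756} = \sqrt{-80} = 4 i \sqrt{5} \approx 8.9443 i$)
$\frac{a}{-2632088} + \frac{544 N{\left(P{\left(-5 \right)} \right)}}{-307754} = \frac{4 i \sqrt{5}}{-2632088} + \frac{544 \cdot 0}{-307754} = 4 i \sqrt{5} \left(- \frac{1}{2632088}\right) + 0 \left(- \frac{1}{307754}\right) = - \frac{i \sqrt{5}}{658022} + 0 = - \frac{i \sqrt{5}}{658022}$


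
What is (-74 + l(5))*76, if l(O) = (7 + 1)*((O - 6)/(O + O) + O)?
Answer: -13224/5 ≈ -2644.8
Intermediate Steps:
l(O) = 8*O + 4*(-6 + O)/O (l(O) = 8*((-6 + O)/((2*O)) + O) = 8*((-6 + O)*(1/(2*O)) + O) = 8*((-6 + O)/(2*O) + O) = 8*(O + (-6 + O)/(2*O)) = 8*O + 4*(-6 + O)/O)
(-74 + l(5))*76 = (-74 + (4 - 24/5 + 8*5))*76 = (-74 + (4 - 24*⅕ + 40))*76 = (-74 + (4 - 24/5 + 40))*76 = (-74 + 196/5)*76 = -174/5*76 = -13224/5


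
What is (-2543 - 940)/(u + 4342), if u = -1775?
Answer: -3483/2567 ≈ -1.3568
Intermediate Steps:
(-2543 - 940)/(u + 4342) = (-2543 - 940)/(-1775 + 4342) = -3483/2567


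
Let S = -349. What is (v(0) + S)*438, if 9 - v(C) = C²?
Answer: -148920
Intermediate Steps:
v(C) = 9 - C²
(v(0) + S)*438 = ((9 - 1*0²) - 349)*438 = ((9 - 1*0) - 349)*438 = ((9 + 0) - 349)*438 = (9 - 349)*438 = -340*438 = -148920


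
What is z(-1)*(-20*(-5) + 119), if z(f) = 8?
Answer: 1752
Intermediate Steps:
z(-1)*(-20*(-5) + 119) = 8*(-20*(-5) + 119) = 8*(100 + 119) = 8*219 = 1752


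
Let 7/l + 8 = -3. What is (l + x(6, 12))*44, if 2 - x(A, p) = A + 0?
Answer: -204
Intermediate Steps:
l = -7/11 (l = 7/(-8 - 3) = 7/(-11) = 7*(-1/11) = -7/11 ≈ -0.63636)
x(A, p) = 2 - A (x(A, p) = 2 - (A + 0) = 2 - A)
(l + x(6, 12))*44 = (-7/11 + (2 - 1*6))*44 = (-7/11 + (2 - 6))*44 = (-7/11 - 4)*44 = -51/11*44 = -204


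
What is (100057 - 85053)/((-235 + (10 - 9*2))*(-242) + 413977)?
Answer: 15004/472783 ≈ 0.031735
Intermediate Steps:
(100057 - 85053)/((-235 + (10 - 9*2))*(-242) + 413977) = 15004/((-235 + (10 - 18))*(-242) + 413977) = 15004/((-235 - 8)*(-242) + 413977) = 15004/(-243*(-242) + 413977) = 15004/(58806 + 413977) = 15004/472783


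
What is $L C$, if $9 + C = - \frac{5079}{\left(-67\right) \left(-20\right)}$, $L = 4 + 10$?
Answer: $- \frac{119973}{670} \approx -179.06$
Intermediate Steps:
$L = 14$
$C = - \frac{17139}{1340}$ ($C = -9 - \frac{5079}{\left(-67\right) \left(-20\right)} = -9 - \frac{5079}{1340} = - \frac{17139}{1340} \approx -12.79$)
$L C = 14 \left(- \frac{17139}{1340}\right) = - \frac{119973}{670}$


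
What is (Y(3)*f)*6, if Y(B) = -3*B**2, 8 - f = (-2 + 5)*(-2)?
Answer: -2268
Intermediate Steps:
f = 14 (f = 8 - (-2 + 5)*(-2) = 8 - 3*(-2) = 8 - 1*(-6) = 8 + 6 = 14)
(Y(3)*f)*6 = (-3*3**2*14)*6 = (-3*9*14)*6 = -27*14*6 = -378*6 = -2268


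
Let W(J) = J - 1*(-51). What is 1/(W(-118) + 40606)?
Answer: 1/40539 ≈ 2.4668e-5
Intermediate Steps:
W(J) = 51 + J (W(J) = J + 51 = 51 + J)
1/(W(-118) + 40606) = 1/((51 - 118) + 40606) = 1/(-67 + 40606) = 1/40539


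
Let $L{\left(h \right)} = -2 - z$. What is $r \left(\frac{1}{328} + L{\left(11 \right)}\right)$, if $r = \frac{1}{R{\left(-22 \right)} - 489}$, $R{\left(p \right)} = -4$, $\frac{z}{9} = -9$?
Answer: $- \frac{25913}{161704} \approx -0.16025$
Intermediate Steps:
$z = -81$ ($z = 9 \left(-9\right) = -81$)
$L{\left(h \right)} = 79$ ($L{\left(h \right)} = -2 - -81 = -2 + 81 = 79$)
$r = - \frac{1}{493}$ ($r = \frac{1}{-4 - 489} = \frac{1}{-493} = - \frac{1}{493} \approx -0.0020284$)
$r \left(\frac{1}{328} + L{\left(11 \right)}\right) = - \frac{\frac{1}{328} + 79}{493} = \left(- \frac{1}{493}\right) \frac{25913}{328} = - \frac{25913}{161704}$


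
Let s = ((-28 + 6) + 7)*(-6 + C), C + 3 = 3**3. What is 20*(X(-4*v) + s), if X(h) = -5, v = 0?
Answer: -5500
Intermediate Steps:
C = 24 (C = -3 + 3**3 = -3 + 27 = 24)
s = -270 (s = ((-28 + 6) + 7)*(-6 + 24) = (-22 + 7)*18 = -15*18 = -270)
20*(X(-4*v) + s) = 20*(-5 - 270) = 20*(-275) = -5500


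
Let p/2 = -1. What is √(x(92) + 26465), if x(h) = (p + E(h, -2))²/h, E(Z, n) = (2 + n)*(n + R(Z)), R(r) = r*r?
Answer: 2*√3500002/23 ≈ 162.68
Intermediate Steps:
p = -2 (p = 2*(-1) = -2)
R(r) = r²
E(Z, n) = (2 + n)*(n + Z²)
x(h) = 4/h (x(h) = (-2 + ((-2)² + 2*(-2) + 2*h² - 2*h²))²/h = (-2 + (4 - 4 + 2*h² - 2*h²))²/h = (-2 + 0)²/h = (-2)²/h = 4/h)
√(x(92) + 26465) = √(4/92 + 26465) = √(4*(1/92) + 26465) = √(1/23 + 26465) = √(608696/23) = 2*√3500002/23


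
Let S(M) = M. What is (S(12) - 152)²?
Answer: 19600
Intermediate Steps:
(S(12) - 152)² = (12 - 152)² = (-140)² = 19600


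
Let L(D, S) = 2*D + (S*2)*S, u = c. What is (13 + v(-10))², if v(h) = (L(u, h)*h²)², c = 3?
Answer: 180081420633360169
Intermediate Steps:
u = 3
L(D, S) = 2*D + 2*S² (L(D, S) = 2*D + (2*S)*S = 2*D + 2*S²)
v(h) = h⁴*(6 + 2*h²)² (v(h) = ((2*3 + 2*h²)*h²)² = ((6 + 2*h²)*h²)² = (h²*(6 + 2*h²))² = h⁴*(6 + 2*h²)²)
(13 + v(-10))² = (13 + 4*(-10)⁴*(3 + (-10)²)²)² = (13 + 4*10000*(3 + 100)²)² = (13 + 4*10000*103²)² = (13 + 4*10000*10609)² = (13 + 424360000)² = 424360013² = 180081420633360169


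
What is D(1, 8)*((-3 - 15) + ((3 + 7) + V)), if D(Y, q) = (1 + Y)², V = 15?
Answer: 28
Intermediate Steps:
D(1, 8)*((-3 - 15) + ((3 + 7) + V)) = (1 + 1)²*((-3 - 15) + ((3 + 7) + 15)) = 2²*(-18 + (10 + 15)) = 4*(-18 + 25) = 4*7 = 28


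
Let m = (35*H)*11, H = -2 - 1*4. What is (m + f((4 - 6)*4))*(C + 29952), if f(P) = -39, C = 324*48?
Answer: -106888896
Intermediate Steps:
H = -6 (H = -2 - 4 = -6)
C = 15552
m = -2310 (m = (35*(-6))*11 = -210*11 = -2310)
(m + f((4 - 6)*4))*(C + 29952) = (-2310 - 39)*(15552 + 29952) = -2349*45504 = -106888896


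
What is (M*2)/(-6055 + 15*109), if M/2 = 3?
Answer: -3/1105 ≈ -0.0027149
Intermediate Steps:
M = 6 (M = 2*3 = 6)
(M*2)/(-6055 + 15*109) = (6*2)/(-6055 + 15*109) = 12/(-6055 + 1635) = 12/(-4420) = 12*(-1/4420) = -3/1105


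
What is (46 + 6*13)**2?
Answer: 15376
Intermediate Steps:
(46 + 6*13)**2 = (46 + 78)**2 = 124**2 = 15376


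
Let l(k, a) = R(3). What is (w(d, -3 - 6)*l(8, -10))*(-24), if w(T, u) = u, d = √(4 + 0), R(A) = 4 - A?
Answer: 216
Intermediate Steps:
l(k, a) = 1 (l(k, a) = 4 - 1*3 = 4 - 3 = 1)
d = 2 (d = √4 = 2)
(w(d, -3 - 6)*l(8, -10))*(-24) = ((-3 - 6)*1)*(-24) = -9*1*(-24) = -9*(-24) = 216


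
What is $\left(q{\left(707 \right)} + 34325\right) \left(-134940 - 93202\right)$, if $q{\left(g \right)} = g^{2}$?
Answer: $-121867524708$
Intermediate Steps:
$\left(q{\left(707 \right)} + 34325\right) \left(-134940 - 93202\right) = \left(707^{2} + 34325\right) \left(-134940 - 93202\right) = \left(499849 + 34325\right) \left(-228142\right) = 534174 \left(-228142\right) = -121867524708$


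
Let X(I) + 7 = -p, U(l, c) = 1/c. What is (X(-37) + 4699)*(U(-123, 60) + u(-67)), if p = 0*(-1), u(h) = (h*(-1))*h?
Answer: -105311549/5 ≈ -2.1062e+7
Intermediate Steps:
u(h) = -h**2 (u(h) = (-h)*h = -h**2)
p = 0
X(I) = -7 (X(I) = -7 - 1*0 = -7 + 0 = -7)
(X(-37) + 4699)*(U(-123, 60) + u(-67)) = (-7 + 4699)*(1/60 - 1*(-67)**2) = 4692*(1/60 - 1*4489) = 4692*(1/60 - 4489) = 4692*(-269339/60) = -105311549/5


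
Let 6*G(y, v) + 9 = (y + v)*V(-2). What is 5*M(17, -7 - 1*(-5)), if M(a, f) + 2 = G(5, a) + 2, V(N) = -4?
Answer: -485/6 ≈ -80.833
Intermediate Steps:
G(y, v) = -3/2 - 2*v/3 - 2*y/3 (G(y, v) = -3/2 + ((y + v)*(-4))/6 = -3/2 + ((v + y)*(-4))/6 = -3/2 + (-4*v - 4*y)/6 = -3/2 + (-2*v/3 - 2*y/3) = -3/2 - 2*v/3 - 2*y/3)
M(a, f) = -29/6 - 2*a/3 (M(a, f) = -2 + ((-3/2 - 2*a/3 - ⅔*5) + 2) = -2 + ((-3/2 - 2*a/3 - 10/3) + 2) = -2 + ((-29/6 - 2*a/3) + 2) = -2 + (-17/6 - 2*a/3) = -29/6 - 2*a/3)
5*M(17, -7 - 1*(-5)) = 5*(-29/6 - ⅔*17) = 5*(-29/6 - 34/3) = 5*(-97/6) = -485/6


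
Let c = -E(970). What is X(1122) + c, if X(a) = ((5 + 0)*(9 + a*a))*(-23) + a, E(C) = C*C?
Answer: -145712473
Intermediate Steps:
E(C) = C**2
c = -940900 (c = -1*970**2 = -1*940900 = -940900)
X(a) = -1035 + a - 115*a**2 (X(a) = (5*(9 + a**2))*(-23) + a = (45 + 5*a**2)*(-23) + a = (-1035 - 115*a**2) + a = -1035 + a - 115*a**2)
X(1122) + c = (-1035 + 1122 - 115*1122**2) - 940900 = (-1035 + 1122 - 115*1258884) - 940900 = (-1035 + 1122 - 144771660) - 940900 = -144771573 - 940900 = -145712473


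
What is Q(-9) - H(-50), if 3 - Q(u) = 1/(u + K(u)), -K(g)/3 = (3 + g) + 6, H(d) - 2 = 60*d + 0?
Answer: 27010/9 ≈ 3001.1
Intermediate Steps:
H(d) = 2 + 60*d (H(d) = 2 + (60*d + 0) = 2 + 60*d)
K(g) = -27 - 3*g (K(g) = -3*((3 + g) + 6) = -3*(9 + g) = -27 - 3*g)
Q(u) = 3 - 1/(-27 - 2*u) (Q(u) = 3 - 1/(u + (-27 - 3*u)) = 3 - 1/(-27 - 2*u))
Q(-9) - H(-50) = 2*(41 + 3*(-9))/(27 + 2*(-9)) - (2 + 60*(-50)) = 2*(41 - 27)/(27 - 18) - (2 - 3000) = 2*14/9 - 1*(-2998) = 2*(1/9)*14 + 2998 = 28/9 + 2998 = 27010/9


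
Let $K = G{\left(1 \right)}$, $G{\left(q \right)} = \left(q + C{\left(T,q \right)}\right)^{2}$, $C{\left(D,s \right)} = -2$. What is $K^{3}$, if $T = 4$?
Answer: $1$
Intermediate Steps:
$G{\left(q \right)} = \left(-2 + q\right)^{2}$ ($G{\left(q \right)} = \left(q - 2\right)^{2} = \left(-2 + q\right)^{2}$)
$K = 1$ ($K = \left(-2 + 1\right)^{2} = \left(-1\right)^{2} = 1$)
$K^{3} = 1^{3} = 1$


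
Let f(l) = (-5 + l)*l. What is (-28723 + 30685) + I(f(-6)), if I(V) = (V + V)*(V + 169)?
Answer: 32982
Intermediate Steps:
f(l) = l*(-5 + l)
I(V) = 2*V*(169 + V) (I(V) = (2*V)*(169 + V) = 2*V*(169 + V))
(-28723 + 30685) + I(f(-6)) = (-28723 + 30685) + 2*(-6*(-5 - 6))*(169 - 6*(-5 - 6)) = 1962 + 2*(-6*(-11))*(169 - 6*(-11)) = 1962 + 2*66*(169 + 66) = 1962 + 2*66*235 = 1962 + 31020 = 32982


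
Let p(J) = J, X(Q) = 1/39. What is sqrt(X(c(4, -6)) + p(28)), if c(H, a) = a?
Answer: sqrt(42627)/39 ≈ 5.2939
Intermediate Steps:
X(Q) = 1/39
sqrt(X(c(4, -6)) + p(28)) = sqrt(1/39 + 28) = sqrt(1093/39) = sqrt(42627)/39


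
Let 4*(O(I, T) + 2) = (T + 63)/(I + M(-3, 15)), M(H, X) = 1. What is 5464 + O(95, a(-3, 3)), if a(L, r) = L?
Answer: 174789/32 ≈ 5462.2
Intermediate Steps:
O(I, T) = -2 + (63 + T)/(4*(1 + I)) (O(I, T) = -2 + ((T + 63)/(I + 1))/4 = -2 + ((63 + T)/(1 + I))/4 = -2 + (63 + T)/(4*(1 + I)))
5464 + O(95, a(-3, 3)) = 5464 + (55 - 3 - 8*95)/(4*(1 + 95)) = 5464 + (1/4)*(55 - 3 - 760)/96 = 5464 + (1/4)*(1/96)*(-708) = 5464 - 59/32 = 174789/32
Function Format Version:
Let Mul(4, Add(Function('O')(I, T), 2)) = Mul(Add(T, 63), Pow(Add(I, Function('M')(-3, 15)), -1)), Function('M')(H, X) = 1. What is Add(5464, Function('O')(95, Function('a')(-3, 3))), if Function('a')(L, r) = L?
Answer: Rational(174789, 32) ≈ 5462.2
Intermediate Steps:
Function('O')(I, T) = Add(-2, Mul(Rational(1, 4), Pow(Add(1, I), -1), Add(63, T))) (Function('O')(I, T) = Add(-2, Mul(Rational(1, 4), Mul(Add(T, 63), Pow(Add(I, 1), -1)))) = Add(-2, Mul(Rational(1, 4), Mul(Add(63, T), Pow(Add(1, I), -1)))) = Add(-2, Mul(Rational(1, 4), Mul(Pow(Add(1, I), -1), Add(63, T)))) = Add(-2, Mul(Rational(1, 4), Pow(Add(1, I), -1), Add(63, T))))
Add(5464, Function('O')(95, Function('a')(-3, 3))) = Add(5464, Mul(Rational(1, 4), Pow(Add(1, 95), -1), Add(55, -3, Mul(-8, 95)))) = Add(5464, Mul(Rational(1, 4), Pow(96, -1), Add(55, -3, -760))) = Add(5464, Mul(Rational(1, 4), Rational(1, 96), -708)) = Add(5464, Rational(-59, 32)) = Rational(174789, 32)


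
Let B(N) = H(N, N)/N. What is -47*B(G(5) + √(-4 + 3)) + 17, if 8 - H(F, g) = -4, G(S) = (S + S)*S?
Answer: 14317/2501 + 564*I/2501 ≈ 5.7245 + 0.22551*I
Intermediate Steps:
G(S) = 2*S² (G(S) = (2*S)*S = 2*S²)
H(F, g) = 12 (H(F, g) = 8 - 1*(-4) = 8 + 4 = 12)
B(N) = 12/N
-47*B(G(5) + √(-4 + 3)) + 17 = -564/(2*5² + √(-4 + 3)) + 17 = -564/(2*25 + √(-1)) + 17 = -564/(50 + I) + 17 = -564*(50 - I)/2501 + 17 = 17 - 564*(50 - I)/2501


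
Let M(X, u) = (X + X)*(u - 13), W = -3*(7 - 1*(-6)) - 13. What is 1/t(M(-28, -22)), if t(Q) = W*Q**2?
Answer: -1/199763200 ≈ -5.0059e-9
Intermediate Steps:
W = -52 (W = -3*(7 + 6) - 13 = -3*13 - 13 = -39 - 13 = -52)
M(X, u) = 2*X*(-13 + u) (M(X, u) = (2*X)*(-13 + u) = 2*X*(-13 + u))
t(Q) = -52*Q**2
1/t(M(-28, -22)) = 1/(-52*3136*(-13 - 22)**2) = 1/(-52*(2*(-28)*(-35))**2) = 1/(-52*1960**2) = 1/(-52*3841600) = 1/(-199763200) = -1/199763200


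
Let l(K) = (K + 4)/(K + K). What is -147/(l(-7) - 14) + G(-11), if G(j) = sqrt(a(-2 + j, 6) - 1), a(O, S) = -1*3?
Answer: 2058/193 + 2*I ≈ 10.663 + 2.0*I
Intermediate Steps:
l(K) = (4 + K)/(2*K) (l(K) = (4 + K)/((2*K)) = (4 + K)*(1/(2*K)) = (4 + K)/(2*K))
a(O, S) = -3
G(j) = 2*I (G(j) = sqrt(-3 - 1) = sqrt(-4) = 2*I)
-147/(l(-7) - 14) + G(-11) = -147/((1/2)*(4 - 7)/(-7) - 14) + 2*I = -147/((1/2)*(-1/7)*(-3) - 14) + 2*I = -147/(3/14 - 14) + 2*I = -147/(-193/14) + 2*I = -147*(-14/193) + 2*I = 2058/193 + 2*I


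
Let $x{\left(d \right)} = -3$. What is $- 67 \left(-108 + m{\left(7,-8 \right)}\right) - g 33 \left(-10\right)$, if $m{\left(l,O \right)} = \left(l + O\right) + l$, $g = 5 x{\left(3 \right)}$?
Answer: $1884$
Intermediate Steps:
$g = -15$ ($g = 5 \left(-3\right) = -15$)
$m{\left(l,O \right)} = O + 2 l$ ($m{\left(l,O \right)} = \left(O + l\right) + l = O + 2 l$)
$- 67 \left(-108 + m{\left(7,-8 \right)}\right) - g 33 \left(-10\right) = - 67 \left(-108 + \left(-8 + 2 \cdot 7\right)\right) - \left(-15\right) 33 \left(-10\right) = - 67 \left(-108 + \left(-8 + 14\right)\right) - \left(-495\right) \left(-10\right) = - 67 \left(-108 + 6\right) - 4950 = \left(-67\right) \left(-102\right) - 4950 = 6834 - 4950 = 1884$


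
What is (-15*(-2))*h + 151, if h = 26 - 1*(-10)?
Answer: 1231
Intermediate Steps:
h = 36 (h = 26 + 10 = 36)
(-15*(-2))*h + 151 = -15*(-2)*36 + 151 = 30*36 + 151 = 1080 + 151 = 1231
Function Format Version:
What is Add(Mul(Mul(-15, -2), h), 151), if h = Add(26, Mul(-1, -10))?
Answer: 1231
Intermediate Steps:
h = 36 (h = Add(26, 10) = 36)
Add(Mul(Mul(-15, -2), h), 151) = Add(Mul(Mul(-15, -2), 36), 151) = Add(Mul(30, 36), 151) = Add(1080, 151) = 1231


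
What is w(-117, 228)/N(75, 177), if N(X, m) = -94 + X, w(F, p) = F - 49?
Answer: 166/19 ≈ 8.7368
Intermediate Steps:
w(F, p) = -49 + F
w(-117, 228)/N(75, 177) = (-49 - 117)/(-94 + 75) = -166/(-19) = -166*(-1/19) = 166/19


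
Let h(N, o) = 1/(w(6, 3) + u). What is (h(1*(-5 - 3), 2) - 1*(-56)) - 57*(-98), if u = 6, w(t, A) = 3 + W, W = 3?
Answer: 67705/12 ≈ 5642.1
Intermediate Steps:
w(t, A) = 6 (w(t, A) = 3 + 3 = 6)
h(N, o) = 1/12 (h(N, o) = 1/(6 + 6) = 1/12)
(h(1*(-5 - 3), 2) - 1*(-56)) - 57*(-98) = (1/12 - 1*(-56)) - 57*(-98) = (1/12 + 56) + 5586 = 673/12 + 5586 = 67705/12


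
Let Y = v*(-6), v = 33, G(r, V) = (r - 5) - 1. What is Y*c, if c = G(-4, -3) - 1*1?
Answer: 2178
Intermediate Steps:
G(r, V) = -6 + r (G(r, V) = (-5 + r) - 1 = -6 + r)
Y = -198 (Y = 33*(-6) = -198)
c = -11 (c = (-6 - 4) - 1*1 = -10 - 1 = -11)
Y*c = -198*(-11) = 2178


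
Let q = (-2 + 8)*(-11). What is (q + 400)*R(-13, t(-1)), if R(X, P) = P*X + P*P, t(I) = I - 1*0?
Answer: 4676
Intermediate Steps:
t(I) = I (t(I) = I + 0 = I)
R(X, P) = P**2 + P*X (R(X, P) = P*X + P**2 = P**2 + P*X)
q = -66 (q = 6*(-11) = -66)
(q + 400)*R(-13, t(-1)) = (-66 + 400)*(-(-1 - 13)) = 334*(-1*(-14)) = 334*14 = 4676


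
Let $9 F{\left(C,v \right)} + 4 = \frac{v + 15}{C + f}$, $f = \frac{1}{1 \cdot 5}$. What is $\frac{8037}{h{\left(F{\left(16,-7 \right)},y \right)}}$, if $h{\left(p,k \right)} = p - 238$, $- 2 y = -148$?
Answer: $- \frac{5858973}{173786} \approx -33.714$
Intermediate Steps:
$y = 74$ ($y = \left(- \frac{1}{2}\right) \left(-148\right) = 74$)
$f = \frac{1}{5} \approx 0.2$
$F{\left(C,v \right)} = - \frac{4}{9} + \frac{15 + v}{9 \left(\frac{1}{5} + C\right)}$ ($F{\left(C,v \right)} = - \frac{4}{9} + \frac{\left(v + 15\right) \frac{1}{C + \frac{1}{5}}}{9} = - \frac{4}{9} + \frac{\left(15 + v\right) \frac{1}{\frac{1}{5} + C}}{9} = - \frac{4}{9} + \frac{\frac{1}{\frac{1}{5} + C} \left(15 + v\right)}{9} = - \frac{4}{9} + \frac{15 + v}{9 \left(\frac{1}{5} + C\right)}$)
$h{\left(p,k \right)} = -238 + p$
$\frac{8037}{h{\left(F{\left(16,-7 \right)},y \right)}} = \frac{8037}{-238 + \frac{71 - 320 + 5 \left(-7\right)}{9 \left(1 + 5 \cdot 16\right)}} = \frac{8037}{-238 + \frac{71 - 320 - 35}{9 \left(1 + 80\right)}} = \frac{8037}{-238 + \frac{1}{9} \cdot \frac{1}{81} \left(-284\right)} = \frac{8037}{-238 - \frac{284}{729}} = \frac{8037}{- \frac{173786}{729}} = 8037 \left(- \frac{729}{173786}\right) = - \frac{5858973}{173786}$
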